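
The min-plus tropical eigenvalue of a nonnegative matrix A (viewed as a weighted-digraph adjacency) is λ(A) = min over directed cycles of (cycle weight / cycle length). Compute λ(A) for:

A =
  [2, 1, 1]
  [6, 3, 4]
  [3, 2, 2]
λ(A) = 2

Enumerate directed cycles and compute their means (weight / length). Sample:
  cycle 0 → 0: weight = 2, length = 1, mean = 2/1 ≈ 2.000
  cycle 1 → 1: weight = 3, length = 1, mean = 3/1 ≈ 3.000
  cycle 2 → 2: weight = 2, length = 1, mean = 2/1 ≈ 2.000
  cycle 0 → 1 → 0: weight = 7, length = 2, mean = 7/2 ≈ 3.500
  cycle 0 → 2 → 0: weight = 4, length = 2, mean = 4/2 ≈ 2.000
  cycle 1 → 0 → 1: weight = 7, length = 2, mean = 7/2 ≈ 3.500
Minimum mean = 2.000, attained e.g. along the cycle 0 → 0 with weight 2 and length 1. So λ(A) = 2/1 = 2.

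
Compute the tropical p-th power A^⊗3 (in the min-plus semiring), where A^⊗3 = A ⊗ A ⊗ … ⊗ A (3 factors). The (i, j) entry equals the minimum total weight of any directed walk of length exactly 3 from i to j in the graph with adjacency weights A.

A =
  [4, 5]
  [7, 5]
A^⊗3 =
  [12, 13]
  [15, 15]

Each entry (A^⊗3)_ij equals the minimum over all length-3 walks i = v_0 → v_1 → … → v_3 = j of Σ_t A[v_t][v_{t+1}]. For example, for (i, j) = (0, 1) we minimise over 4 possible intermediate vertex sequences; the minimum is 13, attained along the walk 0 → 0 → 0 → 1.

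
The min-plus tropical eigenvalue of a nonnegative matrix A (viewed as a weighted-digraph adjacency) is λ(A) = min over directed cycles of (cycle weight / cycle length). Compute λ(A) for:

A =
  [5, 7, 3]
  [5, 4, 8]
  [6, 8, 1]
λ(A) = 1

Enumerate directed cycles and compute their means (weight / length). Sample:
  cycle 0 → 0: weight = 5, length = 1, mean = 5/1 ≈ 5.000
  cycle 1 → 1: weight = 4, length = 1, mean = 4/1 ≈ 4.000
  cycle 2 → 2: weight = 1, length = 1, mean = 1/1 ≈ 1.000
  cycle 0 → 1 → 0: weight = 12, length = 2, mean = 12/2 ≈ 6.000
  cycle 0 → 2 → 0: weight = 9, length = 2, mean = 9/2 ≈ 4.500
  cycle 1 → 0 → 1: weight = 12, length = 2, mean = 12/2 ≈ 6.000
Minimum mean = 1.000, attained e.g. along the cycle 2 → 2 with weight 1 and length 1. So λ(A) = 1/1 = 1.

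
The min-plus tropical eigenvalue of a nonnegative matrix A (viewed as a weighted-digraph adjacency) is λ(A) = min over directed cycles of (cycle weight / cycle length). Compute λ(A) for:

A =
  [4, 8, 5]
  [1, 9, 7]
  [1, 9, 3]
λ(A) = 3

Enumerate directed cycles and compute their means (weight / length). Sample:
  cycle 0 → 0: weight = 4, length = 1, mean = 4/1 ≈ 4.000
  cycle 1 → 1: weight = 9, length = 1, mean = 9/1 ≈ 9.000
  cycle 2 → 2: weight = 3, length = 1, mean = 3/1 ≈ 3.000
  cycle 0 → 1 → 0: weight = 9, length = 2, mean = 9/2 ≈ 4.500
  cycle 0 → 2 → 0: weight = 6, length = 2, mean = 6/2 ≈ 3.000
  cycle 1 → 0 → 1: weight = 9, length = 2, mean = 9/2 ≈ 4.500
Minimum mean = 3.000, attained e.g. along the cycle 2 → 2 with weight 3 and length 1. So λ(A) = 3/1 = 3.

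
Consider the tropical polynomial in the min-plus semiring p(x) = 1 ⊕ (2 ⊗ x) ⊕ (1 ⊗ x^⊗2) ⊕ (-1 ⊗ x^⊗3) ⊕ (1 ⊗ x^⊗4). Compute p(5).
p(5) = 1

A tropical monomial a ⊗ x^⊗i evaluates to a + i · x. Evaluating each term at x = 5:
  Term 0 contributes 1 + 0 · 5 = 1
  Term 1 contributes 2 + 1 · 5 = 7
  Term 2 contributes 1 + 2 · 5 = 11
  Term 3 contributes -1 + 3 · 5 = 14
  Term 4 contributes 1 + 4 · 5 = 21
p(5) = ⊕ of these = min[1, 7, 11, 14, 21] = 1.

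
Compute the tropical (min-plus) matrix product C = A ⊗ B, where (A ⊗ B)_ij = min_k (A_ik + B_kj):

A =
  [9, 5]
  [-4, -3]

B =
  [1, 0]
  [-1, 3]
A ⊗ B =
  [4, 8]
  [-4, -4]

Apply the min-plus product entry-by-entry:
  C[0][0] = min over k of (A[0][0] + B[0][0] = 9 + 1 = 10, A[0][1] + B[1][0] = 5 + -1 = 4) = 4 (attained at k = 1)
  C[0][1] = min over k of (A[0][0] + B[0][1] = 9 + 0 = 9, A[0][1] + B[1][1] = 5 + 3 = 8) = 8 (attained at k = 1)
  C[1][0] = min over k of (A[1][0] + B[0][0] = -4 + 1 = -3, A[1][1] + B[1][0] = -3 + -1 = -4) = -4 (attained at k = 1)
  C[1][1] = min over k of (A[1][0] + B[0][1] = -4 + 0 = -4, A[1][1] + B[1][1] = -3 + 3 = 0) = -4 (attained at k = 0)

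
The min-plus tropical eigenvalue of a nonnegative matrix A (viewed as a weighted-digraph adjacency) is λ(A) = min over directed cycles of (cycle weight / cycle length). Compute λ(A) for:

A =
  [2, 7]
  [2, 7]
λ(A) = 2

Enumerate directed cycles and compute their means (weight / length). Sample:
  cycle 0 → 0: weight = 2, length = 1, mean = 2/1 ≈ 2.000
  cycle 1 → 1: weight = 7, length = 1, mean = 7/1 ≈ 7.000
  cycle 0 → 1 → 0: weight = 9, length = 2, mean = 9/2 ≈ 4.500
  cycle 1 → 0 → 1: weight = 9, length = 2, mean = 9/2 ≈ 4.500
Minimum mean = 2.000, attained e.g. along the cycle 0 → 0 with weight 2 and length 1. So λ(A) = 2/1 = 2.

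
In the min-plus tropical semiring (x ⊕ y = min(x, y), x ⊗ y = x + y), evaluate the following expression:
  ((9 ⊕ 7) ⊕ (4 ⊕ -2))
((9 ⊕ 7) ⊕ (4 ⊕ -2)) = -2

Expand innermost to outermost. Recall ⊕ takes the minimum of its arguments and ⊗ takes their sum. Working out the expression ((9 ⊕ 7) ⊕ (4 ⊕ -2)) gives -2.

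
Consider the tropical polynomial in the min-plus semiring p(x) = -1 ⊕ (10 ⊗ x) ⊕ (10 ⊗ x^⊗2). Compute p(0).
p(0) = -1

A tropical monomial a ⊗ x^⊗i evaluates to a + i · x. Evaluating each term at x = 0:
  Term 0 contributes -1 + 0 · 0 = -1
  Term 1 contributes 10 + 1 · 0 = 10
  Term 2 contributes 10 + 2 · 0 = 10
p(0) = ⊕ of these = min[-1, 10, 10] = -1.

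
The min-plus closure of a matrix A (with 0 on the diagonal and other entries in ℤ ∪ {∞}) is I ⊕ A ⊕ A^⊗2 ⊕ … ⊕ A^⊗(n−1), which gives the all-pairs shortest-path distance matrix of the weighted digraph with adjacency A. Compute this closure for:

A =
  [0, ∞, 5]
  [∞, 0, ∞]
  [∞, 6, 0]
Closure =
  [0, 11, 5]
  [∞, 0, ∞]
  [∞, 6, 0]

This is the Floyd-Warshall all-pairs shortest-path computation. For each intermediate vertex k = 0, 1, …, 2, update dist[i][j] ← min(dist[i][j], dist[i][k] + dist[k][j]). The final matrix gives, for each (i, j), the minimum total weight of any directed path from i to j (possibly empty when i = j).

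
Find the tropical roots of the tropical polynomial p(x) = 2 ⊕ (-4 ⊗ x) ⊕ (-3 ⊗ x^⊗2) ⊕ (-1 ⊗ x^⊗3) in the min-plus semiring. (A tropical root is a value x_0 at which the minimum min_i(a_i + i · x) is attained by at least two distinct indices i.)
Roots: {-2, -1, 6}

Each tropical root is a break point of the lower envelope of the lines y = a_i + i · x (there are 4 lines, with slopes 0, 1, ..., 3). Only the lines that attain the minimum somewhere contribute to roots; other lines are dominated. Here the surviving (envelope) indices are i = 3, i = 2, i = 1, i = 0.
Intersections between consecutive envelope lines give the roots: for adjacent envelope indices i < j the intersection is x = (a_i − a_j) / (j − i). Reading off the sorted break points: {-2, -1, 6}.
Verification: at each break x_0, at least two indices attain the minimum of min_i(a_i + i · x_0).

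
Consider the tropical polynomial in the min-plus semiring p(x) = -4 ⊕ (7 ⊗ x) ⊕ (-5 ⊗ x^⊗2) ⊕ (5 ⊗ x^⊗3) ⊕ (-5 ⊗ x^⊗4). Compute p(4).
p(4) = -4

A tropical monomial a ⊗ x^⊗i evaluates to a + i · x. Evaluating each term at x = 4:
  Term 0 contributes -4 + 0 · 4 = -4
  Term 1 contributes 7 + 1 · 4 = 11
  Term 2 contributes -5 + 2 · 4 = 3
  Term 3 contributes 5 + 3 · 4 = 17
  Term 4 contributes -5 + 4 · 4 = 11
p(4) = ⊕ of these = min[-4, 11, 3, 17, 11] = -4.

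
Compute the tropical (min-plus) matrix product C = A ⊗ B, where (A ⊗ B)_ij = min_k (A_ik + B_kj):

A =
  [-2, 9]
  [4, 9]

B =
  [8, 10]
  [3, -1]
A ⊗ B =
  [6, 8]
  [12, 8]

Apply the min-plus product entry-by-entry:
  C[0][0] = min over k of (A[0][0] + B[0][0] = -2 + 8 = 6, A[0][1] + B[1][0] = 9 + 3 = 12) = 6 (attained at k = 0)
  C[0][1] = min over k of (A[0][0] + B[0][1] = -2 + 10 = 8, A[0][1] + B[1][1] = 9 + -1 = 8) = 8 (attained at k = 0)
  C[1][0] = min over k of (A[1][0] + B[0][0] = 4 + 8 = 12, A[1][1] + B[1][0] = 9 + 3 = 12) = 12 (attained at k = 0)
  C[1][1] = min over k of (A[1][0] + B[0][1] = 4 + 10 = 14, A[1][1] + B[1][1] = 9 + -1 = 8) = 8 (attained at k = 1)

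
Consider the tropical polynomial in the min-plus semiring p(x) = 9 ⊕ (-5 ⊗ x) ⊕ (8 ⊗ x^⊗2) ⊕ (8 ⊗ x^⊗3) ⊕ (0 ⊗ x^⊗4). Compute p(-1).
p(-1) = -6

A tropical monomial a ⊗ x^⊗i evaluates to a + i · x. Evaluating each term at x = -1:
  Term 0 contributes 9 + 0 · -1 = 9
  Term 1 contributes -5 + 1 · -1 = -6
  Term 2 contributes 8 + 2 · -1 = 6
  Term 3 contributes 8 + 3 · -1 = 5
  Term 4 contributes 0 + 4 · -1 = -4
p(-1) = ⊕ of these = min[9, -6, 6, 5, -4] = -6.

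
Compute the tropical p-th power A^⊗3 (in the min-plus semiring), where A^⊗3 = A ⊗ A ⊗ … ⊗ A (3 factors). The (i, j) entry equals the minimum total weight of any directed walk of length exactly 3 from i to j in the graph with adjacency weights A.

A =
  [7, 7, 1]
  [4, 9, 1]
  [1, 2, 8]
A^⊗3 =
  [7, 9, 3]
  [6, 7, 3]
  [3, 4, 7]

Each entry (A^⊗3)_ij equals the minimum over all length-3 walks i = v_0 → v_1 → … → v_3 = j of Σ_t A[v_t][v_{t+1}]. For example, for (i, j) = (0, 2) we minimise over 9 possible intermediate vertex sequences; the minimum is 3, attained along the walk 0 → 2 → 0 → 2.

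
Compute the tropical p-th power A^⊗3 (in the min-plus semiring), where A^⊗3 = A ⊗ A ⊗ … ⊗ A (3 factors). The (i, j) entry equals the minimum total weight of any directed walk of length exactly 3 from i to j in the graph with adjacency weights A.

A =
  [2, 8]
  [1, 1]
A^⊗3 =
  [6, 10]
  [3, 3]

Each entry (A^⊗3)_ij equals the minimum over all length-3 walks i = v_0 → v_1 → … → v_3 = j of Σ_t A[v_t][v_{t+1}]. For example, for (i, j) = (0, 1) we minimise over 4 possible intermediate vertex sequences; the minimum is 10, attained along the walk 0 → 1 → 1 → 1.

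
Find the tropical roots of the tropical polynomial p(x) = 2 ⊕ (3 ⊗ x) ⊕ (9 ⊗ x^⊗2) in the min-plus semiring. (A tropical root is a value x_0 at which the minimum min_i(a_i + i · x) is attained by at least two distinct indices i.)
Roots: {-6, -1}

Each tropical root is a break point of the lower envelope of the lines y = a_i + i · x (there are 3 lines, with slopes 0, 1, ..., 2). Only the lines that attain the minimum somewhere contribute to roots; other lines are dominated. Here the surviving (envelope) indices are i = 2, i = 1, i = 0.
Intersections between consecutive envelope lines give the roots: for adjacent envelope indices i < j the intersection is x = (a_i − a_j) / (j − i). Reading off the sorted break points: {-6, -1}.
Verification: at each break x_0, at least two indices attain the minimum of min_i(a_i + i · x_0).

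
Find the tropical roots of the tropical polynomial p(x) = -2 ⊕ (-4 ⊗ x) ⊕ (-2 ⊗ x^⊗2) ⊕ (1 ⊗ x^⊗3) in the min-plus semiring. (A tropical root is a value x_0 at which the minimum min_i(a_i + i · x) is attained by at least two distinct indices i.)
Roots: {-3, -2, 2}

Each tropical root is a break point of the lower envelope of the lines y = a_i + i · x (there are 4 lines, with slopes 0, 1, ..., 3). Only the lines that attain the minimum somewhere contribute to roots; other lines are dominated. Here the surviving (envelope) indices are i = 3, i = 2, i = 1, i = 0.
Intersections between consecutive envelope lines give the roots: for adjacent envelope indices i < j the intersection is x = (a_i − a_j) / (j − i). Reading off the sorted break points: {-3, -2, 2}.
Verification: at each break x_0, at least two indices attain the minimum of min_i(a_i + i · x_0).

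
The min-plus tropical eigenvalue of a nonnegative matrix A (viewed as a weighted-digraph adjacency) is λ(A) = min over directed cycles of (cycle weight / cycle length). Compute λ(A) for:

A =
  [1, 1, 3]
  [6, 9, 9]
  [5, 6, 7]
λ(A) = 1

Enumerate directed cycles and compute their means (weight / length). Sample:
  cycle 0 → 0: weight = 1, length = 1, mean = 1/1 ≈ 1.000
  cycle 1 → 1: weight = 9, length = 1, mean = 9/1 ≈ 9.000
  cycle 2 → 2: weight = 7, length = 1, mean = 7/1 ≈ 7.000
  cycle 0 → 1 → 0: weight = 7, length = 2, mean = 7/2 ≈ 3.500
  cycle 0 → 2 → 0: weight = 8, length = 2, mean = 8/2 ≈ 4.000
  cycle 1 → 0 → 1: weight = 7, length = 2, mean = 7/2 ≈ 3.500
Minimum mean = 1.000, attained e.g. along the cycle 0 → 0 with weight 1 and length 1. So λ(A) = 1/1 = 1.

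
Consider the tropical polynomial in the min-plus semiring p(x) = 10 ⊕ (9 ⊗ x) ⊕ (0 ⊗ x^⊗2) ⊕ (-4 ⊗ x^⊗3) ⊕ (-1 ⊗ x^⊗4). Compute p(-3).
p(-3) = -13

A tropical monomial a ⊗ x^⊗i evaluates to a + i · x. Evaluating each term at x = -3:
  Term 0 contributes 10 + 0 · -3 = 10
  Term 1 contributes 9 + 1 · -3 = 6
  Term 2 contributes 0 + 2 · -3 = -6
  Term 3 contributes -4 + 3 · -3 = -13
  Term 4 contributes -1 + 4 · -3 = -13
p(-3) = ⊕ of these = min[10, 6, -6, -13, -13] = -13.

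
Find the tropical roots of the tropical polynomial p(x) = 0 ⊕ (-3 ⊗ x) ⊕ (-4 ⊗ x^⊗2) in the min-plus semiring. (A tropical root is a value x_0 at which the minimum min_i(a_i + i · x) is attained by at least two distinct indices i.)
Roots: {1, 3}

Each tropical root is a break point of the lower envelope of the lines y = a_i + i · x (there are 3 lines, with slopes 0, 1, ..., 2). Only the lines that attain the minimum somewhere contribute to roots; other lines are dominated. Here the surviving (envelope) indices are i = 2, i = 1, i = 0.
Intersections between consecutive envelope lines give the roots: for adjacent envelope indices i < j the intersection is x = (a_i − a_j) / (j − i). Reading off the sorted break points: {1, 3}.
Verification: at each break x_0, at least two indices attain the minimum of min_i(a_i + i · x_0).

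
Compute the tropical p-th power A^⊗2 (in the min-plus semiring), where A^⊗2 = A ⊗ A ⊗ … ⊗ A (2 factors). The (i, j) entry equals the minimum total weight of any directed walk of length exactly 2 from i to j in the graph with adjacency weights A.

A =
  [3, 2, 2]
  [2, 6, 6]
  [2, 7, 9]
A^⊗2 =
  [4, 5, 5]
  [5, 4, 4]
  [5, 4, 4]

Each entry (A^⊗2)_ij equals the minimum over all length-2 walks i = v_0 → v_1 → … → v_2 = j of Σ_t A[v_t][v_{t+1}]. For example, for (i, j) = (0, 2) we minimise over 3 possible intermediate vertex sequences; the minimum is 5, attained along the walk 0 → 0 → 2.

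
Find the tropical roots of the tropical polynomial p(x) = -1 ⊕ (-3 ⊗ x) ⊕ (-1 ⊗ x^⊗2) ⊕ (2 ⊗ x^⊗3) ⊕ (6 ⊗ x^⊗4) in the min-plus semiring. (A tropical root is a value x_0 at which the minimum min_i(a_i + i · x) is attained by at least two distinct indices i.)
Roots: {-4, -3, -2, 2}

Each tropical root is a break point of the lower envelope of the lines y = a_i + i · x (there are 5 lines, with slopes 0, 1, ..., 4). Only the lines that attain the minimum somewhere contribute to roots; other lines are dominated. Here the surviving (envelope) indices are i = 4, i = 3, i = 2, i = 1, i = 0.
Intersections between consecutive envelope lines give the roots: for adjacent envelope indices i < j the intersection is x = (a_i − a_j) / (j − i). Reading off the sorted break points: {-4, -3, -2, 2}.
Verification: at each break x_0, at least two indices attain the minimum of min_i(a_i + i · x_0).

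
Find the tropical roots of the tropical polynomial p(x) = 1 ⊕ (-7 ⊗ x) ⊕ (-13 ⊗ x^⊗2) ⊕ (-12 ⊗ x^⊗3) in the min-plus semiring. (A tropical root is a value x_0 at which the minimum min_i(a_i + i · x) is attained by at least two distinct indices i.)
Roots: {-1, 6, 8}

Each tropical root is a break point of the lower envelope of the lines y = a_i + i · x (there are 4 lines, with slopes 0, 1, ..., 3). Only the lines that attain the minimum somewhere contribute to roots; other lines are dominated. Here the surviving (envelope) indices are i = 3, i = 2, i = 1, i = 0.
Intersections between consecutive envelope lines give the roots: for adjacent envelope indices i < j the intersection is x = (a_i − a_j) / (j − i). Reading off the sorted break points: {-1, 6, 8}.
Verification: at each break x_0, at least two indices attain the minimum of min_i(a_i + i · x_0).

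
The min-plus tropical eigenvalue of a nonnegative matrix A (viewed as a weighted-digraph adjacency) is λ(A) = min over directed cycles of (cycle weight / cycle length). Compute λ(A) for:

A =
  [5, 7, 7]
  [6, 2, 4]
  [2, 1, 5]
λ(A) = 2

Enumerate directed cycles and compute their means (weight / length). Sample:
  cycle 0 → 0: weight = 5, length = 1, mean = 5/1 ≈ 5.000
  cycle 1 → 1: weight = 2, length = 1, mean = 2/1 ≈ 2.000
  cycle 2 → 2: weight = 5, length = 1, mean = 5/1 ≈ 5.000
  cycle 0 → 1 → 0: weight = 13, length = 2, mean = 13/2 ≈ 6.500
  cycle 0 → 2 → 0: weight = 9, length = 2, mean = 9/2 ≈ 4.500
  cycle 1 → 0 → 1: weight = 13, length = 2, mean = 13/2 ≈ 6.500
Minimum mean = 2.000, attained e.g. along the cycle 1 → 1 with weight 2 and length 1. So λ(A) = 2/1 = 2.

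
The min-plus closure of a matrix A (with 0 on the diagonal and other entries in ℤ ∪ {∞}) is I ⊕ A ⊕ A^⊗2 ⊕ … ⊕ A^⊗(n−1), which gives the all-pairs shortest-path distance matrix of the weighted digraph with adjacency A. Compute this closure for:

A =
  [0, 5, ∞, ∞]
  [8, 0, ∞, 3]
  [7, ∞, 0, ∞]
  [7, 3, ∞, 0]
Closure =
  [0, 5, ∞, 8]
  [8, 0, ∞, 3]
  [7, 12, 0, 15]
  [7, 3, ∞, 0]

This is the Floyd-Warshall all-pairs shortest-path computation. For each intermediate vertex k = 0, 1, …, 3, update dist[i][j] ← min(dist[i][j], dist[i][k] + dist[k][j]). The final matrix gives, for each (i, j), the minimum total weight of any directed path from i to j (possibly empty when i = j).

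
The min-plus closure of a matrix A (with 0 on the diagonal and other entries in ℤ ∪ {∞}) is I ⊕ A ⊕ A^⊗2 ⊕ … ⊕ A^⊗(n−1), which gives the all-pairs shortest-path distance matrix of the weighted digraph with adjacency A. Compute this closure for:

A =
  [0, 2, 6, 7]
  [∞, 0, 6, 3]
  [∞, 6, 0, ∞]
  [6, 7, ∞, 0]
Closure =
  [0, 2, 6, 5]
  [9, 0, 6, 3]
  [15, 6, 0, 9]
  [6, 7, 12, 0]

This is the Floyd-Warshall all-pairs shortest-path computation. For each intermediate vertex k = 0, 1, …, 3, update dist[i][j] ← min(dist[i][j], dist[i][k] + dist[k][j]). The final matrix gives, for each (i, j), the minimum total weight of any directed path from i to j (possibly empty when i = j).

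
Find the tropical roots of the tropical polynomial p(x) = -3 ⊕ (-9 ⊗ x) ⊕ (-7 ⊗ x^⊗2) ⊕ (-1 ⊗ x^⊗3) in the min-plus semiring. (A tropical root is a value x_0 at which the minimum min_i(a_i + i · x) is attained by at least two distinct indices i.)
Roots: {-6, -2, 6}

Each tropical root is a break point of the lower envelope of the lines y = a_i + i · x (there are 4 lines, with slopes 0, 1, ..., 3). Only the lines that attain the minimum somewhere contribute to roots; other lines are dominated. Here the surviving (envelope) indices are i = 3, i = 2, i = 1, i = 0.
Intersections between consecutive envelope lines give the roots: for adjacent envelope indices i < j the intersection is x = (a_i − a_j) / (j − i). Reading off the sorted break points: {-6, -2, 6}.
Verification: at each break x_0, at least two indices attain the minimum of min_i(a_i + i · x_0).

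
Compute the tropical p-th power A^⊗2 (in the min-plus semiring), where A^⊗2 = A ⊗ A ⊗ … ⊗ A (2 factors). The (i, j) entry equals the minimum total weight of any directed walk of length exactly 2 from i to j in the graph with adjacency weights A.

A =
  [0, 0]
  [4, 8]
A^⊗2 =
  [0, 0]
  [4, 4]

Each entry (A^⊗2)_ij equals the minimum over all length-2 walks i = v_0 → v_1 → … → v_2 = j of Σ_t A[v_t][v_{t+1}]. For example, for (i, j) = (0, 1) we minimise over 2 possible intermediate vertex sequences; the minimum is 0, attained along the walk 0 → 0 → 1.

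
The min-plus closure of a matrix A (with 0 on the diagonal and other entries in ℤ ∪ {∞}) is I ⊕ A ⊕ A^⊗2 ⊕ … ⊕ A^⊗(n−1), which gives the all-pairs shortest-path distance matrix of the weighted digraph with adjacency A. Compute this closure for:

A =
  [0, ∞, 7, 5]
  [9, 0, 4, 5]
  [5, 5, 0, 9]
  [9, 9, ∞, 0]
Closure =
  [0, 12, 7, 5]
  [9, 0, 4, 5]
  [5, 5, 0, 9]
  [9, 9, 13, 0]

This is the Floyd-Warshall all-pairs shortest-path computation. For each intermediate vertex k = 0, 1, …, 3, update dist[i][j] ← min(dist[i][j], dist[i][k] + dist[k][j]). The final matrix gives, for each (i, j), the minimum total weight of any directed path from i to j (possibly empty when i = j).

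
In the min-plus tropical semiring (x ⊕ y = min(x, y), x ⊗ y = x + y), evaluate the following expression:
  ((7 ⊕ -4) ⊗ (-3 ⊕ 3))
((7 ⊕ -4) ⊗ (-3 ⊕ 3)) = -7

Expand innermost to outermost. Recall ⊕ takes the minimum of its arguments and ⊗ takes their sum. Working out the expression ((7 ⊕ -4) ⊗ (-3 ⊕ 3)) gives -7.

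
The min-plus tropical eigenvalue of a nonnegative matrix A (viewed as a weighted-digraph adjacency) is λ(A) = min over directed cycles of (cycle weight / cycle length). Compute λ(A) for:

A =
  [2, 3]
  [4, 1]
λ(A) = 1

Enumerate directed cycles and compute their means (weight / length). Sample:
  cycle 0 → 0: weight = 2, length = 1, mean = 2/1 ≈ 2.000
  cycle 1 → 1: weight = 1, length = 1, mean = 1/1 ≈ 1.000
  cycle 0 → 1 → 0: weight = 7, length = 2, mean = 7/2 ≈ 3.500
  cycle 1 → 0 → 1: weight = 7, length = 2, mean = 7/2 ≈ 3.500
Minimum mean = 1.000, attained e.g. along the cycle 1 → 1 with weight 1 and length 1. So λ(A) = 1/1 = 1.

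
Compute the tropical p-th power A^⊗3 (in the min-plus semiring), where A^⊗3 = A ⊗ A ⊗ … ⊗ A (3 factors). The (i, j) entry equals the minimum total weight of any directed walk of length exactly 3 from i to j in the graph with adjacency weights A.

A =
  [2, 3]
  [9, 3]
A^⊗3 =
  [6, 7]
  [13, 9]

Each entry (A^⊗3)_ij equals the minimum over all length-3 walks i = v_0 → v_1 → … → v_3 = j of Σ_t A[v_t][v_{t+1}]. For example, for (i, j) = (0, 1) we minimise over 4 possible intermediate vertex sequences; the minimum is 7, attained along the walk 0 → 0 → 0 → 1.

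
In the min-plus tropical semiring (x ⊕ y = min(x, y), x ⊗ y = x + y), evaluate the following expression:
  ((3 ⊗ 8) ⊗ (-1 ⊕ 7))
((3 ⊗ 8) ⊗ (-1 ⊕ 7)) = 10

Expand innermost to outermost. Recall ⊕ takes the minimum of its arguments and ⊗ takes their sum. Working out the expression ((3 ⊗ 8) ⊗ (-1 ⊕ 7)) gives 10.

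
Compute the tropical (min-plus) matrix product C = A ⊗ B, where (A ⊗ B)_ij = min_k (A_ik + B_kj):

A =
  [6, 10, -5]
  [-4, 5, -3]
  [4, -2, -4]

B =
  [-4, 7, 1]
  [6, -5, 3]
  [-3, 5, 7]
A ⊗ B =
  [-8, 0, 2]
  [-8, 0, -3]
  [-7, -7, 1]

Apply the min-plus product entry-by-entry:
  C[0][0] = min over k of (A[0][0] + B[0][0] = 6 + -4 = 2, A[0][1] + B[1][0] = 10 + 6 = 16, A[0][2] + B[2][0] = -5 + -3 = -8) = -8 (attained at k = 2)
  C[0][1] = min over k of (A[0][0] + B[0][1] = 6 + 7 = 13, A[0][1] + B[1][1] = 10 + -5 = 5, A[0][2] + B[2][1] = -5 + 5 = 0) = 0 (attained at k = 2)
  C[0][2] = min over k of (A[0][0] + B[0][2] = 6 + 1 = 7, A[0][1] + B[1][2] = 10 + 3 = 13, A[0][2] + B[2][2] = -5 + 7 = 2) = 2 (attained at k = 2)
  C[1][0] = min over k of (A[1][0] + B[0][0] = -4 + -4 = -8, A[1][1] + B[1][0] = 5 + 6 = 11, A[1][2] + B[2][0] = -3 + -3 = -6) = -8 (attained at k = 0)
  C[1][1] = min over k of (A[1][0] + B[0][1] = -4 + 7 = 3, A[1][1] + B[1][1] = 5 + -5 = 0, A[1][2] + B[2][1] = -3 + 5 = 2) = 0 (attained at k = 1)
  C[1][2] = min over k of (A[1][0] + B[0][2] = -4 + 1 = -3, A[1][1] + B[1][2] = 5 + 3 = 8, A[1][2] + B[2][2] = -3 + 7 = 4) = -3 (attained at k = 0)
  C[2][0] = min over k of (A[2][0] + B[0][0] = 4 + -4 = 0, A[2][1] + B[1][0] = -2 + 6 = 4, A[2][2] + B[2][0] = -4 + -3 = -7) = -7 (attained at k = 2)
  C[2][1] = min over k of (A[2][0] + B[0][1] = 4 + 7 = 11, A[2][1] + B[1][1] = -2 + -5 = -7, A[2][2] + B[2][1] = -4 + 5 = 1) = -7 (attained at k = 1)
  C[2][2] = min over k of (A[2][0] + B[0][2] = 4 + 1 = 5, A[2][1] + B[1][2] = -2 + 3 = 1, A[2][2] + B[2][2] = -4 + 7 = 3) = 1 (attained at k = 1)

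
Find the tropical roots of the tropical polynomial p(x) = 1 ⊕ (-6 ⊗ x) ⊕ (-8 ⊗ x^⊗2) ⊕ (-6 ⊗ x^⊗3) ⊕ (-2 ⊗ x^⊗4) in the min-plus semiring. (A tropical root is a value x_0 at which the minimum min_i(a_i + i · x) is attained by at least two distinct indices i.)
Roots: {-4, -2, 2, 7}

Each tropical root is a break point of the lower envelope of the lines y = a_i + i · x (there are 5 lines, with slopes 0, 1, ..., 4). Only the lines that attain the minimum somewhere contribute to roots; other lines are dominated. Here the surviving (envelope) indices are i = 4, i = 3, i = 2, i = 1, i = 0.
Intersections between consecutive envelope lines give the roots: for adjacent envelope indices i < j the intersection is x = (a_i − a_j) / (j − i). Reading off the sorted break points: {-4, -2, 2, 7}.
Verification: at each break x_0, at least two indices attain the minimum of min_i(a_i + i · x_0).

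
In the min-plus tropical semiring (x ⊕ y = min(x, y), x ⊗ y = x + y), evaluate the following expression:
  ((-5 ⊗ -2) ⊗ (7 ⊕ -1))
((-5 ⊗ -2) ⊗ (7 ⊕ -1)) = -8

Expand innermost to outermost. Recall ⊕ takes the minimum of its arguments and ⊗ takes their sum. Working out the expression ((-5 ⊗ -2) ⊗ (7 ⊕ -1)) gives -8.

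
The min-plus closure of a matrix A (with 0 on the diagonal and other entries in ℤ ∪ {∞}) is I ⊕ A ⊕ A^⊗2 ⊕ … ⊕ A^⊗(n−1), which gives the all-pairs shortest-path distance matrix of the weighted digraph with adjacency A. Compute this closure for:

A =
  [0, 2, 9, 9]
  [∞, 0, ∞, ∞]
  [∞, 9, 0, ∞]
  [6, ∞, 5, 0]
Closure =
  [0, 2, 9, 9]
  [∞, 0, ∞, ∞]
  [∞, 9, 0, ∞]
  [6, 8, 5, 0]

This is the Floyd-Warshall all-pairs shortest-path computation. For each intermediate vertex k = 0, 1, …, 3, update dist[i][j] ← min(dist[i][j], dist[i][k] + dist[k][j]). The final matrix gives, for each (i, j), the minimum total weight of any directed path from i to j (possibly empty when i = j).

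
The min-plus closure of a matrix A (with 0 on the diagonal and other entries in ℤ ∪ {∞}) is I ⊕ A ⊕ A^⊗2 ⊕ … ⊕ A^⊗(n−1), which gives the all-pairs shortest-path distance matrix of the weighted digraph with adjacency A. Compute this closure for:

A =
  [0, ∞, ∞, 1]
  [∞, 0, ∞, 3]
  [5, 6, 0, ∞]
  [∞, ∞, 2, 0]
Closure =
  [0, 9, 3, 1]
  [10, 0, 5, 3]
  [5, 6, 0, 6]
  [7, 8, 2, 0]

This is the Floyd-Warshall all-pairs shortest-path computation. For each intermediate vertex k = 0, 1, …, 3, update dist[i][j] ← min(dist[i][j], dist[i][k] + dist[k][j]). The final matrix gives, for each (i, j), the minimum total weight of any directed path from i to j (possibly empty when i = j).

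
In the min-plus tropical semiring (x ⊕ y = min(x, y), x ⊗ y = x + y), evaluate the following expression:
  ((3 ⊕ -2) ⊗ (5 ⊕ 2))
((3 ⊕ -2) ⊗ (5 ⊕ 2)) = 0

Expand innermost to outermost. Recall ⊕ takes the minimum of its arguments and ⊗ takes their sum. Working out the expression ((3 ⊕ -2) ⊗ (5 ⊕ 2)) gives 0.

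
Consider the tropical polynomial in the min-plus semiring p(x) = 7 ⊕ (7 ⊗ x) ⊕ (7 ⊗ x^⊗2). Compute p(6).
p(6) = 7

A tropical monomial a ⊗ x^⊗i evaluates to a + i · x. Evaluating each term at x = 6:
  Term 0 contributes 7 + 0 · 6 = 7
  Term 1 contributes 7 + 1 · 6 = 13
  Term 2 contributes 7 + 2 · 6 = 19
p(6) = ⊕ of these = min[7, 13, 19] = 7.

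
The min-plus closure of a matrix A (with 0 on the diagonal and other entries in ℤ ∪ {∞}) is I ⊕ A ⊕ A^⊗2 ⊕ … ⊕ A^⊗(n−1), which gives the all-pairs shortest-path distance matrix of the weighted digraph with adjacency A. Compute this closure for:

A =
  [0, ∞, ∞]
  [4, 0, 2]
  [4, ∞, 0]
Closure =
  [0, ∞, ∞]
  [4, 0, 2]
  [4, ∞, 0]

This is the Floyd-Warshall all-pairs shortest-path computation. For each intermediate vertex k = 0, 1, …, 2, update dist[i][j] ← min(dist[i][j], dist[i][k] + dist[k][j]). The final matrix gives, for each (i, j), the minimum total weight of any directed path from i to j (possibly empty when i = j).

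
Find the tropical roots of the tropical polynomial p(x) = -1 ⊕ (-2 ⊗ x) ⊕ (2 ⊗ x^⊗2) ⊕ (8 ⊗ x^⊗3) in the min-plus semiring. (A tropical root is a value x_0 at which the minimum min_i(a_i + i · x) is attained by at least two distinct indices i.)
Roots: {-6, -4, 1}

Each tropical root is a break point of the lower envelope of the lines y = a_i + i · x (there are 4 lines, with slopes 0, 1, ..., 3). Only the lines that attain the minimum somewhere contribute to roots; other lines are dominated. Here the surviving (envelope) indices are i = 3, i = 2, i = 1, i = 0.
Intersections between consecutive envelope lines give the roots: for adjacent envelope indices i < j the intersection is x = (a_i − a_j) / (j − i). Reading off the sorted break points: {-6, -4, 1}.
Verification: at each break x_0, at least two indices attain the minimum of min_i(a_i + i · x_0).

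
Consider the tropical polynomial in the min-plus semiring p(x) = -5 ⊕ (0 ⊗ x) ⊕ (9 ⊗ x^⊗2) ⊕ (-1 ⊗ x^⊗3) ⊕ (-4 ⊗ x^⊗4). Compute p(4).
p(4) = -5

A tropical monomial a ⊗ x^⊗i evaluates to a + i · x. Evaluating each term at x = 4:
  Term 0 contributes -5 + 0 · 4 = -5
  Term 1 contributes 0 + 1 · 4 = 4
  Term 2 contributes 9 + 2 · 4 = 17
  Term 3 contributes -1 + 3 · 4 = 11
  Term 4 contributes -4 + 4 · 4 = 12
p(4) = ⊕ of these = min[-5, 4, 17, 11, 12] = -5.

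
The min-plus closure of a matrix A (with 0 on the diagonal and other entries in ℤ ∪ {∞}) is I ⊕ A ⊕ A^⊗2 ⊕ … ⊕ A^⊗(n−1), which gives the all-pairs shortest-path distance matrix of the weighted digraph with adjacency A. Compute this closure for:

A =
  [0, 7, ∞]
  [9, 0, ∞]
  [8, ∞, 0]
Closure =
  [0, 7, ∞]
  [9, 0, ∞]
  [8, 15, 0]

This is the Floyd-Warshall all-pairs shortest-path computation. For each intermediate vertex k = 0, 1, …, 2, update dist[i][j] ← min(dist[i][j], dist[i][k] + dist[k][j]). The final matrix gives, for each (i, j), the minimum total weight of any directed path from i to j (possibly empty when i = j).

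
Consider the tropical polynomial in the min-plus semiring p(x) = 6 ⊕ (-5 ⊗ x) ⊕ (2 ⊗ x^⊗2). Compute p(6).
p(6) = 1

A tropical monomial a ⊗ x^⊗i evaluates to a + i · x. Evaluating each term at x = 6:
  Term 0 contributes 6 + 0 · 6 = 6
  Term 1 contributes -5 + 1 · 6 = 1
  Term 2 contributes 2 + 2 · 6 = 14
p(6) = ⊕ of these = min[6, 1, 14] = 1.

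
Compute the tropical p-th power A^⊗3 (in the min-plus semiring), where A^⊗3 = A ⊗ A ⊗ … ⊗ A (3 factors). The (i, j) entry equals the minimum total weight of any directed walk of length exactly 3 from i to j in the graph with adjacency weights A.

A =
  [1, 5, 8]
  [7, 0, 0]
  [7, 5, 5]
A^⊗3 =
  [3, 5, 5]
  [7, 0, 0]
  [9, 5, 5]

Each entry (A^⊗3)_ij equals the minimum over all length-3 walks i = v_0 → v_1 → … → v_3 = j of Σ_t A[v_t][v_{t+1}]. For example, for (i, j) = (0, 2) we minimise over 9 possible intermediate vertex sequences; the minimum is 5, attained along the walk 0 → 1 → 1 → 2.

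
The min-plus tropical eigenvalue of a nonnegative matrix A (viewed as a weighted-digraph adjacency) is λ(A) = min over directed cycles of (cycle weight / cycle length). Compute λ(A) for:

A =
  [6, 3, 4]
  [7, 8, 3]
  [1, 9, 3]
λ(A) = 7/3

Enumerate directed cycles and compute their means (weight / length). Sample:
  cycle 0 → 0: weight = 6, length = 1, mean = 6/1 ≈ 6.000
  cycle 1 → 1: weight = 8, length = 1, mean = 8/1 ≈ 8.000
  cycle 2 → 2: weight = 3, length = 1, mean = 3/1 ≈ 3.000
  cycle 0 → 1 → 0: weight = 10, length = 2, mean = 10/2 ≈ 5.000
  cycle 0 → 2 → 0: weight = 5, length = 2, mean = 5/2 ≈ 2.500
  cycle 1 → 0 → 1: weight = 10, length = 2, mean = 10/2 ≈ 5.000
Minimum mean = 2.333, attained e.g. along the cycle 0 → 1 → 2 → 0 with weight 7 and length 3. So λ(A) = 7/3 = 7/3.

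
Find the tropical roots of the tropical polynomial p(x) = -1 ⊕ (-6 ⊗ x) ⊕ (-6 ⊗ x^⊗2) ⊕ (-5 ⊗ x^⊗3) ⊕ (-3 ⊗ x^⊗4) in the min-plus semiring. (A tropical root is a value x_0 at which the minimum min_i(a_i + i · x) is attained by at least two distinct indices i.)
Roots: {-2, -1, 0, 5}

Each tropical root is a break point of the lower envelope of the lines y = a_i + i · x (there are 5 lines, with slopes 0, 1, ..., 4). Only the lines that attain the minimum somewhere contribute to roots; other lines are dominated. Here the surviving (envelope) indices are i = 4, i = 3, i = 2, i = 1, i = 0.
Intersections between consecutive envelope lines give the roots: for adjacent envelope indices i < j the intersection is x = (a_i − a_j) / (j − i). Reading off the sorted break points: {-2, -1, 0, 5}.
Verification: at each break x_0, at least two indices attain the minimum of min_i(a_i + i · x_0).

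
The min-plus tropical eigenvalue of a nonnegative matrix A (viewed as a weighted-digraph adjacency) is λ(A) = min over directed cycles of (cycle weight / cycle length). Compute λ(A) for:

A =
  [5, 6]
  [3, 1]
λ(A) = 1

Enumerate directed cycles and compute their means (weight / length). Sample:
  cycle 0 → 0: weight = 5, length = 1, mean = 5/1 ≈ 5.000
  cycle 1 → 1: weight = 1, length = 1, mean = 1/1 ≈ 1.000
  cycle 0 → 1 → 0: weight = 9, length = 2, mean = 9/2 ≈ 4.500
  cycle 1 → 0 → 1: weight = 9, length = 2, mean = 9/2 ≈ 4.500
Minimum mean = 1.000, attained e.g. along the cycle 1 → 1 with weight 1 and length 1. So λ(A) = 1/1 = 1.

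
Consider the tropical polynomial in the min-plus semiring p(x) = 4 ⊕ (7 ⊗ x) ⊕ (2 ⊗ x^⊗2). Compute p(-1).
p(-1) = 0

A tropical monomial a ⊗ x^⊗i evaluates to a + i · x. Evaluating each term at x = -1:
  Term 0 contributes 4 + 0 · -1 = 4
  Term 1 contributes 7 + 1 · -1 = 6
  Term 2 contributes 2 + 2 · -1 = 0
p(-1) = ⊕ of these = min[4, 6, 0] = 0.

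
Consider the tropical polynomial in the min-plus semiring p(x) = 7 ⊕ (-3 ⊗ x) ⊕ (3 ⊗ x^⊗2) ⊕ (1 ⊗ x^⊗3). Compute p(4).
p(4) = 1

A tropical monomial a ⊗ x^⊗i evaluates to a + i · x. Evaluating each term at x = 4:
  Term 0 contributes 7 + 0 · 4 = 7
  Term 1 contributes -3 + 1 · 4 = 1
  Term 2 contributes 3 + 2 · 4 = 11
  Term 3 contributes 1 + 3 · 4 = 13
p(4) = ⊕ of these = min[7, 1, 11, 13] = 1.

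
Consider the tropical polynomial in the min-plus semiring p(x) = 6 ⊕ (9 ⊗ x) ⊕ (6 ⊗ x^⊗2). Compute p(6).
p(6) = 6

A tropical monomial a ⊗ x^⊗i evaluates to a + i · x. Evaluating each term at x = 6:
  Term 0 contributes 6 + 0 · 6 = 6
  Term 1 contributes 9 + 1 · 6 = 15
  Term 2 contributes 6 + 2 · 6 = 18
p(6) = ⊕ of these = min[6, 15, 18] = 6.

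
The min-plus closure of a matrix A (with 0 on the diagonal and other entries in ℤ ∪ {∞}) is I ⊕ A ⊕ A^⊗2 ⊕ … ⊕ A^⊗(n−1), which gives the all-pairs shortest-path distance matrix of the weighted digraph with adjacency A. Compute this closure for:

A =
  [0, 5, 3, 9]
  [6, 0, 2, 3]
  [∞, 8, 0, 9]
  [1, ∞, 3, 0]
Closure =
  [0, 5, 3, 8]
  [4, 0, 2, 3]
  [10, 8, 0, 9]
  [1, 6, 3, 0]

This is the Floyd-Warshall all-pairs shortest-path computation. For each intermediate vertex k = 0, 1, …, 3, update dist[i][j] ← min(dist[i][j], dist[i][k] + dist[k][j]). The final matrix gives, for each (i, j), the minimum total weight of any directed path from i to j (possibly empty when i = j).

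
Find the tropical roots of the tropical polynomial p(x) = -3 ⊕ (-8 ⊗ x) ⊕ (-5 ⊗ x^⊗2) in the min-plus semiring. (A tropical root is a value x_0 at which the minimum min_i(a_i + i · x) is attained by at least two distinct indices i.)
Roots: {-3, 5}

Each tropical root is a break point of the lower envelope of the lines y = a_i + i · x (there are 3 lines, with slopes 0, 1, ..., 2). Only the lines that attain the minimum somewhere contribute to roots; other lines are dominated. Here the surviving (envelope) indices are i = 2, i = 1, i = 0.
Intersections between consecutive envelope lines give the roots: for adjacent envelope indices i < j the intersection is x = (a_i − a_j) / (j − i). Reading off the sorted break points: {-3, 5}.
Verification: at each break x_0, at least two indices attain the minimum of min_i(a_i + i · x_0).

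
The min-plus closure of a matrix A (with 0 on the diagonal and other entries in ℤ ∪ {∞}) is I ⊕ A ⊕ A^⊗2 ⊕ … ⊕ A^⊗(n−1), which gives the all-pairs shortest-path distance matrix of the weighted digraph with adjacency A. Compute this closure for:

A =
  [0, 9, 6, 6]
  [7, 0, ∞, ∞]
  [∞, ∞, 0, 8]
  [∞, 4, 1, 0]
Closure =
  [0, 9, 6, 6]
  [7, 0, 13, 13]
  [19, 12, 0, 8]
  [11, 4, 1, 0]

This is the Floyd-Warshall all-pairs shortest-path computation. For each intermediate vertex k = 0, 1, …, 3, update dist[i][j] ← min(dist[i][j], dist[i][k] + dist[k][j]). The final matrix gives, for each (i, j), the minimum total weight of any directed path from i to j (possibly empty when i = j).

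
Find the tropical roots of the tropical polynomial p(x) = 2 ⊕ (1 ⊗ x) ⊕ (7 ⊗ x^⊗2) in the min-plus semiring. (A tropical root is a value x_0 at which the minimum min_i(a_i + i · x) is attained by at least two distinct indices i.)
Roots: {-6, 1}

Each tropical root is a break point of the lower envelope of the lines y = a_i + i · x (there are 3 lines, with slopes 0, 1, ..., 2). Only the lines that attain the minimum somewhere contribute to roots; other lines are dominated. Here the surviving (envelope) indices are i = 2, i = 1, i = 0.
Intersections between consecutive envelope lines give the roots: for adjacent envelope indices i < j the intersection is x = (a_i − a_j) / (j − i). Reading off the sorted break points: {-6, 1}.
Verification: at each break x_0, at least two indices attain the minimum of min_i(a_i + i · x_0).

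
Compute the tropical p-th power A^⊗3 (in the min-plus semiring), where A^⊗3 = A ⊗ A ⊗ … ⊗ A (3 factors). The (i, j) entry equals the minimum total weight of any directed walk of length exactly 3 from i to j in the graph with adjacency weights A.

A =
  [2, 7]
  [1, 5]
A^⊗3 =
  [6, 11]
  [5, 10]

Each entry (A^⊗3)_ij equals the minimum over all length-3 walks i = v_0 → v_1 → … → v_3 = j of Σ_t A[v_t][v_{t+1}]. For example, for (i, j) = (0, 1) we minimise over 4 possible intermediate vertex sequences; the minimum is 11, attained along the walk 0 → 0 → 0 → 1.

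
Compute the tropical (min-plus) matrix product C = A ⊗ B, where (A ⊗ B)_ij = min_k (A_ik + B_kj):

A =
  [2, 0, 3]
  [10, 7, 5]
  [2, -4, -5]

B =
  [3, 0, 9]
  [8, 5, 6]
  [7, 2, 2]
A ⊗ B =
  [5, 2, 5]
  [12, 7, 7]
  [2, -3, -3]

Apply the min-plus product entry-by-entry:
  C[0][0] = min over k of (A[0][0] + B[0][0] = 2 + 3 = 5, A[0][1] + B[1][0] = 0 + 8 = 8, A[0][2] + B[2][0] = 3 + 7 = 10) = 5 (attained at k = 0)
  C[0][1] = min over k of (A[0][0] + B[0][1] = 2 + 0 = 2, A[0][1] + B[1][1] = 0 + 5 = 5, A[0][2] + B[2][1] = 3 + 2 = 5) = 2 (attained at k = 0)
  C[0][2] = min over k of (A[0][0] + B[0][2] = 2 + 9 = 11, A[0][1] + B[1][2] = 0 + 6 = 6, A[0][2] + B[2][2] = 3 + 2 = 5) = 5 (attained at k = 2)
  C[1][0] = min over k of (A[1][0] + B[0][0] = 10 + 3 = 13, A[1][1] + B[1][0] = 7 + 8 = 15, A[1][2] + B[2][0] = 5 + 7 = 12) = 12 (attained at k = 2)
  C[1][1] = min over k of (A[1][0] + B[0][1] = 10 + 0 = 10, A[1][1] + B[1][1] = 7 + 5 = 12, A[1][2] + B[2][1] = 5 + 2 = 7) = 7 (attained at k = 2)
  C[1][2] = min over k of (A[1][0] + B[0][2] = 10 + 9 = 19, A[1][1] + B[1][2] = 7 + 6 = 13, A[1][2] + B[2][2] = 5 + 2 = 7) = 7 (attained at k = 2)
  C[2][0] = min over k of (A[2][0] + B[0][0] = 2 + 3 = 5, A[2][1] + B[1][0] = -4 + 8 = 4, A[2][2] + B[2][0] = -5 + 7 = 2) = 2 (attained at k = 2)
  C[2][1] = min over k of (A[2][0] + B[0][1] = 2 + 0 = 2, A[2][1] + B[1][1] = -4 + 5 = 1, A[2][2] + B[2][1] = -5 + 2 = -3) = -3 (attained at k = 2)
  C[2][2] = min over k of (A[2][0] + B[0][2] = 2 + 9 = 11, A[2][1] + B[1][2] = -4 + 6 = 2, A[2][2] + B[2][2] = -5 + 2 = -3) = -3 (attained at k = 2)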